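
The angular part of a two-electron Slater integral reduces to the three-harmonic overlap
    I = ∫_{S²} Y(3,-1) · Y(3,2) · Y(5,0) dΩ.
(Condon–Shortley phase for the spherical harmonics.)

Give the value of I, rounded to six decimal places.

0.000000

m-sum = -1 + 2 + 0 = 1 ≠ 0 ⇒ I = 0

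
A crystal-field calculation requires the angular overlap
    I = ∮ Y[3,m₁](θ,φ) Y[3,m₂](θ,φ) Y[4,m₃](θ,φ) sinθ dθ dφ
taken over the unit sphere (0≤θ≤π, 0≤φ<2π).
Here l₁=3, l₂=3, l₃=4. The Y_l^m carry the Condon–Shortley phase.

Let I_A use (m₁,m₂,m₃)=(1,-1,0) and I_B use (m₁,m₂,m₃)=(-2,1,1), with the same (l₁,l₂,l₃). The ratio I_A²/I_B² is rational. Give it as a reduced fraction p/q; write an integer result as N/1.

1/32

Shared (l₁,l₂,l₃)=(3,3,4): N and (l;000)² cancel in I_A²/I_B².
A: Δ = 2!·4!·4!/11! = 1/34650; Racah Σ t=0..2: t=0:+1/32 t=1:−1/36 t=2:+1/1152 = 5/1152; ⇒ 3j(3 3 4; 1 -1 0)² = 1/1386, sgn +1
B: Δ = 2!·4!·4!/11! = 1/34650; Racah Σ t=1..2: t=1:−1/144 t=2:+1/48 = 1/72; ⇒ 3j(3 3 4; -2 1 1)² = 16/693, sgn -1
I_A²/I_B² = (1/1386)/(16/693) = 1/32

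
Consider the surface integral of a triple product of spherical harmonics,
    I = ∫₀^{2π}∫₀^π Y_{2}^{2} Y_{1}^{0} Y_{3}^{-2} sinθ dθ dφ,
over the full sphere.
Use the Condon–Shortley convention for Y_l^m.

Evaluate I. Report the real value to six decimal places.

Checks pass: Σm=0; 6 even; l₃=3∈[1,3].
(2·2+1)(2·1+1)(2·3+1) = 105
Δ: 0! 4! 2! / 7! → 1/105
sum: t=0:+1/4 = 1/4
3j²(2 1 3; 0 0 0) = Δ·Π!·Σ² = 3/35  (sign -1)
sum: t=0:+1/24 = 1/24
3j²(2 1 3; 2 0 -2) = Δ·Π!·Σ² = 1/21  (sign -1)
combine: 4πI² = 105·3/35·1/21 = 3/7
take √, sign +1: I = 0.18467439

0.184674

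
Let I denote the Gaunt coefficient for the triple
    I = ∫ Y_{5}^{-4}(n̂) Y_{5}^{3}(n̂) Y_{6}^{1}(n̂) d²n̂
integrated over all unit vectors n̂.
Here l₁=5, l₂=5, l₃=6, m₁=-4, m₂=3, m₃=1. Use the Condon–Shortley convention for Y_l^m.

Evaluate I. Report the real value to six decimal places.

m-sum 0 ✓  L=16 even ✓  0≤6≤10 ✓
Π(2lᵢ+1) = 11×11×13 = 1573
triangle coeff Δ(5,5,6) = 1/28588560
Σ_t [0,4]: t=0:+1/345600 t=1:−1/13824 t=2:+1/5184 t=3:−1/13824 t=4:+1/345600 = 7/129600
(3j)²=80/7293 [(5 5 6; 0 0 0)], sign=+1
Σ_t [3,4]: t=3:−1/518400 t=4:+1/138240 = 11/2073600
(3j)²=77/4420 [(5 5 6; -4 3 1)], sign=-1
⇒ 4πI² = 3388/11271
I = (-1)√(3388/11271/(4π)) = -0.15466268

-0.154663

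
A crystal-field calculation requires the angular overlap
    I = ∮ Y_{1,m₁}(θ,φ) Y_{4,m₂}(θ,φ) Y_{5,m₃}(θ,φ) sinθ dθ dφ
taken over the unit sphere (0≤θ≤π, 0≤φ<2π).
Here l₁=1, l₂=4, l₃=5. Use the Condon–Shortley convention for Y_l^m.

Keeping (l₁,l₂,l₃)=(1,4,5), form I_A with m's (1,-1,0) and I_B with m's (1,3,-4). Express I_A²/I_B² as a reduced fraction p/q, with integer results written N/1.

5/18

l's match ⇒ only the (l;m) 3-j factors differ between A and B.
A: triangle coeff Δ(1,4,5) = 1/495; Σ_t [0,0]: t=0:+1/1440 = 1/1440; (3j)²=2/99 [(1 4 5; 1 -1 0)], sign=-1
B: triangle coeff Δ(1,4,5) = 1/495; Σ_t [0,0]: t=0:+1/10080 = 1/10080; (3j)²=4/55 [(1 4 5; 1 3 -4)], sign=-1
I_A²/I_B² = (2/99)/(4/55) = 5/18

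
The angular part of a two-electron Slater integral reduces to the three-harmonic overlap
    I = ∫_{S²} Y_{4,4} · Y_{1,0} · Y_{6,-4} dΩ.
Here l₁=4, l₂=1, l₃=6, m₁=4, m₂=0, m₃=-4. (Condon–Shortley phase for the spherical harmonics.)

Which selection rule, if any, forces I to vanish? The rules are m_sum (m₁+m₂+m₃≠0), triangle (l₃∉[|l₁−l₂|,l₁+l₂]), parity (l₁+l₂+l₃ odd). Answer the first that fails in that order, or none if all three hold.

azimuthal sum: 4 + 0 − 4 = 0  ✓
3 ≤ 6 ≤ 5 (triangle on l)  ✗
L = 4 + 1 + 6 = 11 (odd)

triangle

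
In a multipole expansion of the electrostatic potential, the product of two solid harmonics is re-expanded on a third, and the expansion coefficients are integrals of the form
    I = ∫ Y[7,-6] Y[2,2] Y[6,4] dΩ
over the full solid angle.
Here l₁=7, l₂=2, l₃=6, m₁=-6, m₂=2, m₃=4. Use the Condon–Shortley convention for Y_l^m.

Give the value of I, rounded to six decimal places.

Σlᵢ=15 odd — θ-integrand is odd under cosθ→−cosθ; I=0

0.000000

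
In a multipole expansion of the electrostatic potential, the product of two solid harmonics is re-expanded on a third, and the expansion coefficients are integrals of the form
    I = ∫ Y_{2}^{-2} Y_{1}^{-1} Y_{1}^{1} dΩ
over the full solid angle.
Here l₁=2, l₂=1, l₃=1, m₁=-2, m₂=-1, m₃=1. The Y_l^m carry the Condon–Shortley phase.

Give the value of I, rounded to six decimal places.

0.000000

m-sum = -2 − 1 + 1 = -2 ≠ 0 ⇒ I = 0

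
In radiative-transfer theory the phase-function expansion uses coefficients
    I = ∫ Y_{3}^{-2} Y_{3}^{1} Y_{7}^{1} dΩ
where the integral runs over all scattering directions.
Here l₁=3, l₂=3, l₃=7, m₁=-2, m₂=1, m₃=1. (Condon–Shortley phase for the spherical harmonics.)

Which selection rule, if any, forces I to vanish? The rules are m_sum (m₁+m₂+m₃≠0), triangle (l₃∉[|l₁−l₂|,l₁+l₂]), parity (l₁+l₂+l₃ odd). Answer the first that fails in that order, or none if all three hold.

azimuthal sum: -2 + 1 + 1 = 0  ✓
0 ≤ 7 ≤ 6 (triangle on l)  ✗
L = 3 + 3 + 7 = 13 (odd)

triangle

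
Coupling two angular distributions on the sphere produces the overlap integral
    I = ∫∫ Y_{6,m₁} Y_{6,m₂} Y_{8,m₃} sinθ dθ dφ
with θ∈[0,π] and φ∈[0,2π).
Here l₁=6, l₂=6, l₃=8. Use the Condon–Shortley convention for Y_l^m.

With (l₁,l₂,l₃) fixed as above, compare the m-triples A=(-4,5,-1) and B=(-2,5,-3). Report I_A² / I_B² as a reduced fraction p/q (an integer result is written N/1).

l's match ⇒ only the (l;m) 3-j factors differ between A and B.
A: triangle coeff Δ(6,6,8) = 1/1309458150; Σ_t [3,4]: t=3:−1/1219276800 t=4:+1/174182400 = 1/203212800; (3j)²=288/29393 [(6 6 8; -4 5 -1)], sign=-1
B: triangle coeff Δ(6,6,8) = 1/1309458150; Σ_t [3,4]: t=3:−1/174182400 t=4:+1/69672960 = 1/116121600; (3j)²=44/4199 [(6 6 8; -2 5 -3)], sign=-1
I_A²/I_B² = (288/29393)/(44/4199) = 72/77

72/77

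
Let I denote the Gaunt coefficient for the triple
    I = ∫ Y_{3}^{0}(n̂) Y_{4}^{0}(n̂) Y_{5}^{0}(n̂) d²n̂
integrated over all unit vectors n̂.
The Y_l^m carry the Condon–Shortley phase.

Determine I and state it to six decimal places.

0.148374

Rules hold: Σm=0, L=12 even, 1≤5≤7.
N = 7·9·11 = 693
Δ = 2!·4!·6!/13! = 1/180180
Racah Σ t=0..2: t=0:+1/576 t=1:−1/144 t=2:+1/576 = -1/288
⇒ 3j(3 4 5; 0 0 0)² = 20/1001, sgn +1
(m-triple is (0,0,0) — same symbol as above.)
4πI² = N·(3j₀)²·(3jₘ)² = 3600/13013
I = +1·√(0.276646/4π) = 0.14837393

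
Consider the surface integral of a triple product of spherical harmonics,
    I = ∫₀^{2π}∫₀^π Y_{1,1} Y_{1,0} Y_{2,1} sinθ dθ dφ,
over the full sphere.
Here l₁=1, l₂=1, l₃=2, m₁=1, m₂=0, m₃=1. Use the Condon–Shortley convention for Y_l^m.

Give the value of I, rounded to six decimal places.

0.000000

Σmᵢ = 2 ≠ 0, so the φ-integral vanishes; I = 0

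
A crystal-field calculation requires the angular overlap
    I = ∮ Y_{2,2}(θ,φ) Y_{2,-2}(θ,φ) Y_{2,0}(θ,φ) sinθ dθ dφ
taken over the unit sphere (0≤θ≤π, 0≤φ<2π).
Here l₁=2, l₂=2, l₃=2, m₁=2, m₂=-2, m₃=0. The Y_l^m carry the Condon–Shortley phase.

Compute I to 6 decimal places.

-0.180224

Checks pass: Σm=0; 6 even; l₃=2∈[0,4].
(2·2+1)(2·2+1)(2·2+1) = 125
Δ: 2! 2! 2! / 7! → 1/630
sum: t=0:+1/8 t=1:−1/1 t=2:+1/8 = -3/4
3j²(2 2 2; 0 0 0) = Δ·Π!·Σ² = 2/35  (sign -1)
sum: t=0:+1/8 = 1/8
3j²(2 2 2; 2 -2 0) = Δ·Π!·Σ² = 2/35  (sign +1)
combine: 4πI² = 125·2/35·2/35 = 20/49
take √, sign -1: I = -0.18022375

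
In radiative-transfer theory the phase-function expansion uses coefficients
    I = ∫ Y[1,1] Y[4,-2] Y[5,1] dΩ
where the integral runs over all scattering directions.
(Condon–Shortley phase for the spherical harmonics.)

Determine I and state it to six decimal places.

m-sum 0 ✓  L=10 even ✓  3≤5≤5 ✓
Π(2lᵢ+1) = 3×9×11 = 297
triangle coeff Δ(1,4,5) = 1/495
Σ_t [0,0]: t=0:+1/576 = 1/576
(3j)²=5/99 [(1 4 5; 0 0 0)], sign=-1
Σ_t [0,0]: t=0:+1/2880 = 1/2880
(3j)²=2/165 [(1 4 5; 1 -2 1)], sign=+1
⇒ 4πI² = 2/11
I = (-1)√(2/11/(4π)) = -0.12028562

-0.120286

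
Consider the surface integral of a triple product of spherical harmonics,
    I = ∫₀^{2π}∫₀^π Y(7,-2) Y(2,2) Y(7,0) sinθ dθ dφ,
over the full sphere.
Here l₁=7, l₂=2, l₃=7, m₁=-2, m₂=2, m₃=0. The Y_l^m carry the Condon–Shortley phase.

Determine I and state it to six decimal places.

-0.192231

Rules hold: Σm=0, L=16 even, 5≤7≤9.
N = 15·5·15 = 1125
Δ = 2!·12!·2!/17! = 1/185640
Racah Σ t=0..2: t=0:+1/2419200 t=1:−1/518400 t=2:+1/2419200 = -1/907200
⇒ 3j(7 2 7; 0 0 0)² = 56/3315, sgn +1
Racah Σ t=2..2: t=2:+1/2419200 = 1/2419200
⇒ 3j(7 2 7; -2 2 0)² = 27/1105, sgn -1
4πI² = N·(3j₀)²·(3jₘ)² = 22680/48841
I = -1·√(0.464364/4π) = -0.19223140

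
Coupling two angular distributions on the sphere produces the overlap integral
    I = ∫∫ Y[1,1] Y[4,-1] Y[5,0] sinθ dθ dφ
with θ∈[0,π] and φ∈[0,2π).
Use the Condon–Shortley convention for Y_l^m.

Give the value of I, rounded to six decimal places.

0.155288

Checks pass: Σm=0; 10 even; l₃=5∈[3,5].
(2·1+1)(2·4+1)(2·5+1) = 297
Δ: 0! 2! 8! / 11! → 1/495
sum: t=0:+1/576 = 1/576
3j²(1 4 5; 0 0 0) = Δ·Π!·Σ² = 5/99  (sign -1)
sum: t=0:+1/1440 = 1/1440
3j²(1 4 5; 1 -1 0) = Δ·Π!·Σ² = 2/99  (sign -1)
combine: 4πI² = 297·5/99·2/99 = 10/33
take √, sign +1: I = 0.15528807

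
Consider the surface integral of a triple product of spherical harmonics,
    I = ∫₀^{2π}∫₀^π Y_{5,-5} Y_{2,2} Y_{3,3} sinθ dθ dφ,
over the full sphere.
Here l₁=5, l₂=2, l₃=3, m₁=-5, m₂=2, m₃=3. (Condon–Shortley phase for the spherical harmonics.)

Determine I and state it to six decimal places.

-0.347235

m-sum 0 ✓  L=10 even ✓  3≤3≤7 ✓
Π(2lᵢ+1) = 11×5×7 = 385
triangle coeff Δ(5,2,3) = 1/2310
Σ_t [2,2]: t=2:+1/144 = 1/144
(3j)²=10/231 [(5 2 3; 0 0 0)], sign=-1
Σ_t [4,4]: t=4:+1/17280 = 1/17280
(3j)²=1/11 [(5 2 3; -5 2 3)], sign=+1
⇒ 4πI² = 50/33
I = (-1)√(50/33/(4π)) = -0.34723469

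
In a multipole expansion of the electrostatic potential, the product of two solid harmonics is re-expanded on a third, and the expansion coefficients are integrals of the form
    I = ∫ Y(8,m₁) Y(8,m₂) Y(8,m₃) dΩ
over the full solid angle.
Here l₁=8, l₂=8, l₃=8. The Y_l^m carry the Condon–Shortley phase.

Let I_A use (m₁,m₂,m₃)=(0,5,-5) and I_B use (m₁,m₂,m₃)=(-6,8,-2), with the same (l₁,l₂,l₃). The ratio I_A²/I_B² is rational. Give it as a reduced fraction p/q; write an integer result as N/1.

25/42

Shared (l₁,l₂,l₃)=(8,8,8): N and (l;000)² cancel in I_A²/I_B².
A: Δ = 8!·8!·8!/25! = 1/236637794250; Racah Σ t=5..8: t=5:−1/20901888000 t=6:+1/10450944000 t=7:−1/36578304000 t=8:+1/1170505728000 = 1/46820229120; ⇒ 3j(8 8 8; 0 5 -5)² = 65/14858, sgn -1
B: Δ = 8!·8!·8!/25! = 1/236637794250; Racah Σ t=8..8: t=8:+1/2341011456000 = 1/2341011456000; ⇒ 3j(8 8 8; -6 8 -2)² = 273/37145, sgn +1
I_A²/I_B² = (65/14858)/(273/37145) = 25/42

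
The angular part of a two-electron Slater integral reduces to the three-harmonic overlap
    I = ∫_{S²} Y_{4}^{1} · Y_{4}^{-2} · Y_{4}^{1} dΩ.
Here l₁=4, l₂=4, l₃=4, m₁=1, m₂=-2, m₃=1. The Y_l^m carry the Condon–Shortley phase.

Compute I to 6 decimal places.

Rules hold: Σm=0, L=12 even, 0≤4≤8.
N = 9·9·9 = 729
Δ = 4!·4!·4!/13! = 1/450450
Racah Σ t=0..4: t=0:+1/13824 t=1:−1/216 t=2:+1/64 t=3:−1/216 t=4:+1/13824 = 5/768
⇒ 3j(4 4 4; 0 0 0)² = 18/1001, sgn +1
Racah Σ t=0..2: t=0:+1/576 t=1:−1/144 t=2:+1/576 = -1/288
⇒ 3j(4 4 4; 1 -2 1)² = 20/1001, sgn +1
4πI² = N·(3j₀)²·(3jₘ)² = 262440/1002001
I = +1·√(0.261916/4π) = 0.14436968

0.144370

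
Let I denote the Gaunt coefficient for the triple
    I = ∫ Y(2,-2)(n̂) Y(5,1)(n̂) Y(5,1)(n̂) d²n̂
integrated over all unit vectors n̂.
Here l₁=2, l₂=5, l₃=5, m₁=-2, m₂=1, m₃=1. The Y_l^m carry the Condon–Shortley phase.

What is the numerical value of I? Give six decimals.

0.198089

m-sum 0 ✓  L=12 even ✓  3≤5≤7 ✓
Π(2lᵢ+1) = 5×11×11 = 605
triangle coeff Δ(2,5,5) = 1/38610
Σ_t [0,2]: t=0:+1/2880 t=1:−1/576 t=2:+1/2880 = -1/960
(3j)²=10/429 [(2 5 5; 0 0 0)], sign=+1
Σ_t [2,2]: t=2:+1/2304 = 1/2304
(3j)²=5/143 [(2 5 5; -2 1 1)], sign=+1
⇒ 4πI² = 250/507
I = (+1)√(250/507/(4π)) = 0.19808933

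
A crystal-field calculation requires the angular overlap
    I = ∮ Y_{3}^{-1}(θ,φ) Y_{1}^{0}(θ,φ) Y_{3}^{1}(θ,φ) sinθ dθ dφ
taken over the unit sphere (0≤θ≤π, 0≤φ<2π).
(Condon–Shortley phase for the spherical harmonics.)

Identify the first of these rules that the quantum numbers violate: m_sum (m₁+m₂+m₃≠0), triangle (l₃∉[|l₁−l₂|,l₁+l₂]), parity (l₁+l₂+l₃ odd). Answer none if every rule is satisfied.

parity

m₁+m₂+m₃ = -1 + 0 + 1 = 0  ✓
triangle: |3−1|=2 ≤ l₃=3 ≤ 3+1=4  ✓
parity: l₁+l₂+l₃ = 7 is odd  ✗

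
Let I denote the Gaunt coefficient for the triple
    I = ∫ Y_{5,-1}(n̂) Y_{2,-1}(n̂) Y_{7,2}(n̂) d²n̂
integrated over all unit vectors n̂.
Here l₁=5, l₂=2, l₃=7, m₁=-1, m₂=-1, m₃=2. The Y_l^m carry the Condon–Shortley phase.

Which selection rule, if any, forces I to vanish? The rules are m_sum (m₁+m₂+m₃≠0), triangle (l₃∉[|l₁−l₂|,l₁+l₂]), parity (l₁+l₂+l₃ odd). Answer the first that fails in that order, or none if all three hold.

none

azimuthal sum: -1 − 1 + 2 = 0  ✓
3 ≤ 7 ≤ 7 (triangle on l)  ✓
L = 5 + 2 + 7 = 14 (even)  ✓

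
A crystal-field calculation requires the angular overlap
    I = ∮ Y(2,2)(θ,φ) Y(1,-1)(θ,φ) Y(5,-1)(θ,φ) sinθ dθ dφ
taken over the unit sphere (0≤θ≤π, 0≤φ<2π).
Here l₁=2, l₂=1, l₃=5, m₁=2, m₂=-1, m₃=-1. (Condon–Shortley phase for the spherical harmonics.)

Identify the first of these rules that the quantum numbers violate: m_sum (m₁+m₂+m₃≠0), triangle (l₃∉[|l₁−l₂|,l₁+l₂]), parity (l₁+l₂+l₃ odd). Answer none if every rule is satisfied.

triangle

azimuthal sum: 2 − 1 − 1 = 0  ✓
1 ≤ 5 ≤ 3 (triangle on l)  ✗
L = 2 + 1 + 5 = 8 (even)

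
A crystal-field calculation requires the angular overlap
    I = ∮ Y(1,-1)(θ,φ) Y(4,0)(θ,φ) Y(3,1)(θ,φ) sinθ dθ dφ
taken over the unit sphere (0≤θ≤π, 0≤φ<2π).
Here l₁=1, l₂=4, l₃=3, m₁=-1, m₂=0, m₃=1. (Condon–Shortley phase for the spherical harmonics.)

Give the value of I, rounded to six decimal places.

0.150786

m-sum 0 ✓  L=8 even ✓  3≤3≤5 ✓
Π(2lᵢ+1) = 3×9×7 = 189
triangle coeff Δ(1,4,3) = 1/252
Σ_t [1,1]: t=1:−1/36 = -1/36
(3j)²=4/63 [(1 4 3; 0 0 0)], sign=+1
Σ_t [2,2]: t=2:+1/96 = 1/96
(3j)²=1/42 [(1 4 3; -1 0 1)], sign=+1
⇒ 4πI² = 2/7
I = (+1)√(2/7/(4π)) = 0.15078601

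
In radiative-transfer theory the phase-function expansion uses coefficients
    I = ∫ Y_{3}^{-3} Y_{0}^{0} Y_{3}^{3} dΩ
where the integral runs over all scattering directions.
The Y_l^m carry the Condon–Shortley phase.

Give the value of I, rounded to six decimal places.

Checks pass: Σm=0; 6 even; l₃=3∈[3,3].
(2·3+1)(2·0+1)(2·3+1) = 49
Δ: 0! 6! 0! / 7! → 1/7
sum: t=0:+1/36 = 1/36
3j²(3 0 3; 0 0 0) = Δ·Π!·Σ² = 1/7  (sign -1)
sum: t=0:+1/720 = 1/720
3j²(3 0 3; -3 0 3) = Δ·Π!·Σ² = 1/7  (sign +1)
combine: 4πI² = 49·1/7·1/7 = 1/1
take √, sign -1: I = -0.28209479

-0.282095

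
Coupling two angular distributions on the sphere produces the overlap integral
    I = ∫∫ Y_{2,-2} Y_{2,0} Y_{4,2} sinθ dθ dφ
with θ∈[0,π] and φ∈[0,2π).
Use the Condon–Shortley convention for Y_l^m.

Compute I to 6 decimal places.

Checks pass: Σm=0; 8 even; l₃=4∈[0,4].
(2·2+1)(2·2+1)(2·4+1) = 225
Δ: 0! 4! 4! / 9! → 1/630
sum: t=0:+1/16 = 1/16
3j²(2 2 4; 0 0 0) = Δ·Π!·Σ² = 2/35  (sign +1)
sum: t=0:+1/96 = 1/96
3j²(2 2 4; -2 0 2) = Δ·Π!·Σ² = 1/42  (sign +1)
combine: 4πI² = 225·2/35·1/42 = 15/49
take √, sign +1: I = 0.15607835

0.156078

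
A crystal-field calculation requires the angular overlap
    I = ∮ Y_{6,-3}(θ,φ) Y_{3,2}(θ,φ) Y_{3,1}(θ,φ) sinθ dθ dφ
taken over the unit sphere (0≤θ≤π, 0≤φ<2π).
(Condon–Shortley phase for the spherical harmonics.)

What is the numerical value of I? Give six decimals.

Checks pass: Σm=0; 12 even; l₃=3∈[3,9].
(2·6+1)(2·3+1)(2·3+1) = 637
Δ: 6! 6! 0! / 13! → 1/12012
sum: t=3:−1/1296 = -1/1296
3j²(6 3 3; 0 0 0) = Δ·Π!·Σ² = 100/3003  (sign +1)
sum: t=5:−1/5760 = -1/5760
3j²(6 3 3; -3 2 1) = Δ·Π!·Σ² = 9/286  (sign -1)
combine: 4πI² = 637·100/3003·9/286 = 1050/1573
take √, sign -1: I = -0.23047581

-0.230476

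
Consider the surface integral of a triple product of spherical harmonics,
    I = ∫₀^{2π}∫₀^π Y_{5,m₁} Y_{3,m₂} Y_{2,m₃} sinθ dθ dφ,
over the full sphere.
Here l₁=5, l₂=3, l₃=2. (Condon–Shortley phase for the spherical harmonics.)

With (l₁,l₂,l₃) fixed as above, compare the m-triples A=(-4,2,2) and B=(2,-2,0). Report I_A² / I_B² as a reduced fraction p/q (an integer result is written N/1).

2/1

Shared (l₁,l₂,l₃)=(5,3,2): N and (l;000)² cancel in I_A²/I_B².
A: Δ = 6!·4!·0!/11! = 1/2310; Racah Σ t=5..5: t=5:−1/2880 = -1/2880; ⇒ 3j(5 3 2; -4 2 2)² = 3/55, sgn -1
B: Δ = 6!·4!·0!/11! = 1/2310; Racah Σ t=1..1: t=1:−1/480 = -1/480; ⇒ 3j(5 3 2; 2 -2 0)² = 3/110, sgn -1
I_A²/I_B² = (3/55)/(3/110) = 2/1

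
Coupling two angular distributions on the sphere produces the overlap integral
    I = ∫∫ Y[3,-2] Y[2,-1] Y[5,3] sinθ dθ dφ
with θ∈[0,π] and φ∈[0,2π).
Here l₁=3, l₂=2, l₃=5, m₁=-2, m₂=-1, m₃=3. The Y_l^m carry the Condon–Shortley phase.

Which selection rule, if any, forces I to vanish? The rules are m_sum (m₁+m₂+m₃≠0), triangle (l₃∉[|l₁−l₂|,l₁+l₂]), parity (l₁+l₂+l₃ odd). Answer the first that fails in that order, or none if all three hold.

azimuthal sum: -2 − 1 + 3 = 0  ✓
1 ≤ 5 ≤ 5 (triangle on l)  ✓
L = 3 + 2 + 5 = 10 (even)  ✓

none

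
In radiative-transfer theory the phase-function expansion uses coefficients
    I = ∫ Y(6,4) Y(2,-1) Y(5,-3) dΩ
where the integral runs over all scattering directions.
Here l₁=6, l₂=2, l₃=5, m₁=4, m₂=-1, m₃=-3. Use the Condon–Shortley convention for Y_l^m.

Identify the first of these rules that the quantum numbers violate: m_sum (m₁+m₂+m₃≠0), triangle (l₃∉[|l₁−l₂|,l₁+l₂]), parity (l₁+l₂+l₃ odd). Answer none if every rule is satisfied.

parity

m₁+m₂+m₃ = 4 − 1 − 3 = 0  ✓
triangle: |6−2|=4 ≤ l₃=5 ≤ 6+2=8  ✓
parity: l₁+l₂+l₃ = 13 is odd  ✗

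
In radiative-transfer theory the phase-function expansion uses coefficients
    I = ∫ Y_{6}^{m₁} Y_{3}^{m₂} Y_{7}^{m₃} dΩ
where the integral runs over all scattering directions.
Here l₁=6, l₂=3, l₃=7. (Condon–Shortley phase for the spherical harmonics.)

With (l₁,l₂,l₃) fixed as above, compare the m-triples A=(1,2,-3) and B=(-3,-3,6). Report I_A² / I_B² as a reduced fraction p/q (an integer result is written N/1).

l's match ⇒ only the (l;m) 3-j factors differ between A and B.
A: triangle coeff Δ(6,3,7) = 1/2042040; Σ_t [1,2]: t=1:−1/414720 t=2:+1/362880 = 1/2903040; (3j)²=25/68068 [(6 3 7; 1 2 -3)], sign=+1
B: triangle coeff Δ(6,3,7) = 1/2042040; Σ_t [0,0]: t=0:+1/17418240 = 1/17418240; (3j)²=15/952 [(6 3 7; -3 -3 6)], sign=-1
I_A²/I_B² = (25/68068)/(15/952) = 10/429

10/429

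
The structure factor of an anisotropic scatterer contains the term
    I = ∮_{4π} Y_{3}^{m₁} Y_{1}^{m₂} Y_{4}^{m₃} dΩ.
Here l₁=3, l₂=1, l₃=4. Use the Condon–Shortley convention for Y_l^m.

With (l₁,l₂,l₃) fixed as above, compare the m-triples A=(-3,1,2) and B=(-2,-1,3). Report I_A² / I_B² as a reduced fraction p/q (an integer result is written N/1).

1/21

l's match ⇒ only the (l;m) 3-j factors differ between A and B.
A: triangle coeff Δ(3,1,4) = 1/252; Σ_t [0,0]: t=0:+1/1440 = 1/1440; (3j)²=1/252 [(3 1 4; -3 1 2)], sign=+1
B: triangle coeff Δ(3,1,4) = 1/252; Σ_t [0,0]: t=0:+1/240 = 1/240; (3j)²=1/12 [(3 1 4; -2 -1 3)], sign=-1
I_A²/I_B² = (1/252)/(1/12) = 1/21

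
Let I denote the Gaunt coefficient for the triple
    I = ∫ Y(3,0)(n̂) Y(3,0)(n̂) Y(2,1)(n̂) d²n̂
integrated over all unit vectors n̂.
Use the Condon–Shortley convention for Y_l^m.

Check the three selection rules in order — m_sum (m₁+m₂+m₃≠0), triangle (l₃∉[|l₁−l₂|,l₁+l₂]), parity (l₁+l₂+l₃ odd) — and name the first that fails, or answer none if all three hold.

Σmᵢ = 1  ✗
l₃∈[|l₁−l₂|,l₁+l₂]=[0,6], have l₃=2
Σlᵢ = 8 ⇒ even

m_sum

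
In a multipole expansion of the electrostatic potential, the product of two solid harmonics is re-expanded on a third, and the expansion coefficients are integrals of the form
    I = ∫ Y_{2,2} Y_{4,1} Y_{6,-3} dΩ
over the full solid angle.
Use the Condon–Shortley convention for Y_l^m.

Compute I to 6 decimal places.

Rules hold: Σm=0, L=12 even, 2≤6≤6.
N = 5·9·13 = 585
Δ = 0!·4!·8!/13! = 1/6435
Racah Σ t=0..0: t=0:+1/2304 = 1/2304
⇒ 3j(2 4 6; 0 0 0)² = 5/143, sgn +1
Racah Σ t=0..0: t=0:+1/17280 = 1/17280
⇒ 3j(2 4 6; 2 1 -3)² = 14/715, sgn -1
4πI² = N·(3j₀)²·(3jₘ)² = 630/1573
I = -1·√(0.400509/4π) = -0.17852580

-0.178526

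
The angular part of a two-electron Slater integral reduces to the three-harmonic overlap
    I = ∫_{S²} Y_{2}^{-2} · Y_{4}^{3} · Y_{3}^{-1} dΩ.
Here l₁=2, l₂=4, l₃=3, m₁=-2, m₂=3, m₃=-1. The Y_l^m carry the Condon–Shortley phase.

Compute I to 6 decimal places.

0.000000

L=9 odd ⇒ parity kills the (l;000) factor ⇒ I = 0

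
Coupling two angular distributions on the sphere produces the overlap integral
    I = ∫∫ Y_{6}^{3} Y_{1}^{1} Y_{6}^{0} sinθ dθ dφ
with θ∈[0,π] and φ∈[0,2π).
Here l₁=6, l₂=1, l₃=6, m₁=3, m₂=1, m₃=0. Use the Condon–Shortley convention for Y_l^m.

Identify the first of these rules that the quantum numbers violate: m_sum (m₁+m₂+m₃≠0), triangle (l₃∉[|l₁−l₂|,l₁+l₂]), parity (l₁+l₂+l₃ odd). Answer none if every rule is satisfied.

m_sum

m₁+m₂+m₃ = 3 + 1 + 0 = 4  ✗
triangle: |6−1|=5 ≤ l₃=6 ≤ 6+1=7
parity: l₁+l₂+l₃ = 13 is odd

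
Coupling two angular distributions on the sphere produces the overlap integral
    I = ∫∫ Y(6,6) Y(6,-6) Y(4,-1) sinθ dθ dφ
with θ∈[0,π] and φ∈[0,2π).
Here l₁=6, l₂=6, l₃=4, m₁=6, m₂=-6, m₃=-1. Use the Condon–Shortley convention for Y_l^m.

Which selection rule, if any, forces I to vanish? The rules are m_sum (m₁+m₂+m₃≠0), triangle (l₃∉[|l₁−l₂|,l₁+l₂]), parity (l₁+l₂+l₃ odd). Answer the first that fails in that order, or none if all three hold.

m_sum

azimuthal sum: 6 − 6 − 1 = -1  ✗
0 ≤ 4 ≤ 12 (triangle on l)
L = 6 + 6 + 4 = 16 (even)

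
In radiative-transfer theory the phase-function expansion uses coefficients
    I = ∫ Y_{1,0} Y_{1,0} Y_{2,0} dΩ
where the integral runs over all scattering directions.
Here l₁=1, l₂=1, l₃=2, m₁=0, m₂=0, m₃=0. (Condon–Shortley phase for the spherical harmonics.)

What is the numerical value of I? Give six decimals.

0.252313

Rules hold: Σm=0, L=4 even, 0≤2≤2.
N = 3·3·5 = 45
Δ = 0!·2!·2!/5! = 1/30
Racah Σ t=0..0: t=0:+1/1 = 1/1
⇒ 3j(1 1 2; 0 0 0)² = 2/15, sgn +1
(m-triple is (0,0,0) — same symbol as above.)
4πI² = N·(3j₀)²·(3jₘ)² = 4/5
I = +1·√(0.8/4π) = 0.25231325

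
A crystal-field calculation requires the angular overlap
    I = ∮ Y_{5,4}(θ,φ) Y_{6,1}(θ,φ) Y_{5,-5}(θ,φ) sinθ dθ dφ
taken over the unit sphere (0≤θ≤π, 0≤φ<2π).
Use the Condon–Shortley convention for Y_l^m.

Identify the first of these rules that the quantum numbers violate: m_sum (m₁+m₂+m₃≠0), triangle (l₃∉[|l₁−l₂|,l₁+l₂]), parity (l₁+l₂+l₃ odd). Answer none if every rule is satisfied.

Σmᵢ = 0  ✓
l₃∈[|l₁−l₂|,l₁+l₂]=[1,11], have l₃=5  ✓
Σlᵢ = 16 ⇒ even  ✓

none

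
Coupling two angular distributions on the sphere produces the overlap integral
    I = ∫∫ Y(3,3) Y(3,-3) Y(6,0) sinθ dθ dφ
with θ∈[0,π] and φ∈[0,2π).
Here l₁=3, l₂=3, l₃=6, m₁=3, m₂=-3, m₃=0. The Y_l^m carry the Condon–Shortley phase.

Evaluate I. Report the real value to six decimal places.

m-sum 0 ✓  L=12 even ✓  0≤6≤6 ✓
Π(2lᵢ+1) = 7×7×13 = 637
triangle coeff Δ(3,3,6) = 1/12012
Σ_t [0,0]: t=0:+1/1296 = 1/1296
(3j)²=100/3003 [(3 3 6; 0 0 0)], sign=+1
Σ_t [0,0]: t=0:+1/518400 = 1/518400
(3j)²=1/12012 [(3 3 6; 3 -3 0)], sign=+1
⇒ 4πI² = 25/14157
I = (+1)√(25/14157/(4π)) = 0.01185440

0.011854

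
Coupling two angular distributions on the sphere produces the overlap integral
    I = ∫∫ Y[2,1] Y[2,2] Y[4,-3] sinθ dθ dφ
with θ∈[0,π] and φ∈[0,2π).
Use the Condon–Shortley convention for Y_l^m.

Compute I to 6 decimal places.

-0.238414

Rules hold: Σm=0, L=8 even, 0≤4≤4.
N = 5·5·9 = 225
Δ = 0!·4!·4!/9! = 1/630
Racah Σ t=0..0: t=0:+1/16 = 1/16
⇒ 3j(2 2 4; 0 0 0)² = 2/35, sgn +1
Racah Σ t=0..0: t=0:+1/144 = 1/144
⇒ 3j(2 2 4; 1 2 -3)² = 1/18, sgn -1
4πI² = N·(3j₀)²·(3jₘ)² = 5/7
I = -1·√(0.714286/4π) = -0.23841361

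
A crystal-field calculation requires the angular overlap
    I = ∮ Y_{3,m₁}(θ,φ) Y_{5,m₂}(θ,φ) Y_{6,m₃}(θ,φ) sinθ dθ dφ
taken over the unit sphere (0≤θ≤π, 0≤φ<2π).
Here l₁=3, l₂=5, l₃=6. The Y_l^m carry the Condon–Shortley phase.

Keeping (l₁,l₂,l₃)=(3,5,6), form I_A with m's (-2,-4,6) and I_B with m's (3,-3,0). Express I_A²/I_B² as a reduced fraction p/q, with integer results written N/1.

l's match ⇒ only the (l;m) 3-j factors differ between A and B.
A: triangle coeff Δ(3,5,6) = 1/675675; Σ_t [1,1]: t=1:−1/967680 = -1/967680; (3j)²=3/91 [(3 5 6; -2 -4 6)], sign=-1
B: triangle coeff Δ(3,5,6) = 1/675675; Σ_t [0,0]: t=0:+1/69120 = 1/69120; (3j)²=4/429 [(3 5 6; 3 -3 0)], sign=+1
I_A²/I_B² = (3/91)/(4/429) = 99/28

99/28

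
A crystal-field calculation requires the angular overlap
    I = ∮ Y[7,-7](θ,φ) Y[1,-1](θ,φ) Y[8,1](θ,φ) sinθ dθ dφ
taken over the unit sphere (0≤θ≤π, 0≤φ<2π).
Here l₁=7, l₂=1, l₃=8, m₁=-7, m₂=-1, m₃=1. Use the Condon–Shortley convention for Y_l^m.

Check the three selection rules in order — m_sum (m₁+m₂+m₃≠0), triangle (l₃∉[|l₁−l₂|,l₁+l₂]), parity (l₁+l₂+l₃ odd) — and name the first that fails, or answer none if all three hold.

m₁+m₂+m₃ = -7 − 1 + 1 = -7  ✗
triangle: |7−1|=6 ≤ l₃=8 ≤ 7+1=8
parity: l₁+l₂+l₃ = 16 is even

m_sum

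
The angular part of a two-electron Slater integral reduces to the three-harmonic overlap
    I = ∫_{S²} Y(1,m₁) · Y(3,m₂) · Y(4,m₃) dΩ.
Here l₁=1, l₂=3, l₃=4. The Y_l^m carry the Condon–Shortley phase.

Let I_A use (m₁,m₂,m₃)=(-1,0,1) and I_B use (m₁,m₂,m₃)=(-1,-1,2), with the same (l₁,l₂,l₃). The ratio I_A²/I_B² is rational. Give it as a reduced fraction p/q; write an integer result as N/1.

2/3

l's match ⇒ only the (l;m) 3-j factors differ between A and B.
A: triangle coeff Δ(1,3,4) = 1/252; Σ_t [0,0]: t=0:+1/72 = 1/72; (3j)²=5/126 [(1 3 4; -1 0 1)], sign=-1
B: triangle coeff Δ(1,3,4) = 1/252; Σ_t [0,0]: t=0:+1/96 = 1/96; (3j)²=5/84 [(1 3 4; -1 -1 2)], sign=+1
I_A²/I_B² = (5/126)/(5/84) = 2/3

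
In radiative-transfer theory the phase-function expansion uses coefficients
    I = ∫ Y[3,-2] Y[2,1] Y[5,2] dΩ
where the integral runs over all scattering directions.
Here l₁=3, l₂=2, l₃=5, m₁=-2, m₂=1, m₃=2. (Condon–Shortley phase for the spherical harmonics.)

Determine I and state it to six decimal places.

0.000000

Σmᵢ = 1 ≠ 0, so the φ-integral vanishes; I = 0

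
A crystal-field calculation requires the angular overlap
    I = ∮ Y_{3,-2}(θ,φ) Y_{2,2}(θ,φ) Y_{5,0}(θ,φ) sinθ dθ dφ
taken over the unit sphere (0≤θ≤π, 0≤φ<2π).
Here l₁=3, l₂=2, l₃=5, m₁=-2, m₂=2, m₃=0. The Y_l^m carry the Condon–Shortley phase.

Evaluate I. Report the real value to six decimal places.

m-sum 0 ✓  L=10 even ✓  1≤5≤5 ✓
Π(2lᵢ+1) = 7×5×11 = 385
triangle coeff Δ(3,2,5) = 1/2310
Σ_t [0,0]: t=0:+1/144 = 1/144
(3j)²=10/231 [(3 2 5; 0 0 0)], sign=-1
Σ_t [0,0]: t=0:+1/2880 = 1/2880
(3j)²=1/462 [(3 2 5; -2 2 0)], sign=-1
⇒ 4πI² = 25/693
I = (+1)√(25/693/(4π)) = 0.05357948

0.053579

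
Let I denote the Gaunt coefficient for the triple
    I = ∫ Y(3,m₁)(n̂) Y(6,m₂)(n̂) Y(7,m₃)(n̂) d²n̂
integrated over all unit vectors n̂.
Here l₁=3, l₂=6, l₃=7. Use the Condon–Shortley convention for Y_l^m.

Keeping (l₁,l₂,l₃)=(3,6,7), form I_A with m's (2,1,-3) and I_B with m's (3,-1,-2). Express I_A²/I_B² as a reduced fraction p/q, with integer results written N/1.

25/1323

Same 3,6,7: normalisation and zero-m 3j drop out of the ratio.
A: Δ: 2! 4! 10! / 17! → 1/2042040; sum: t=0:+1/362880 t=1:−1/414720 = 1/2903040; 3j²(3 6 7; 2 1 -3) = Δ·Π!·Σ² = 25/68068  (sign +1)
B: Δ: 2! 4! 10! / 17! → 1/2042040; sum: t=0:+1/691200 = 1/691200; 3j²(3 6 7; 3 -1 -2) = Δ·Π!·Σ² = 189/9724  (sign -1)
I_A²/I_B² = (25/68068)/(189/9724) = 25/1323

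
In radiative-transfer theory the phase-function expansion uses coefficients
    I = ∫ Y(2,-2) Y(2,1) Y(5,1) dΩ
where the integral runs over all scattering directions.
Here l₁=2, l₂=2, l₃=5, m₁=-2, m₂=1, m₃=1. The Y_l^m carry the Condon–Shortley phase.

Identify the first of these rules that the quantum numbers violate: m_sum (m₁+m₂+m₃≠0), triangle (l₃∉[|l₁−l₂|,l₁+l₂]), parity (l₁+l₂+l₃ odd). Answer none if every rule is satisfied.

triangle

azimuthal sum: -2 + 1 + 1 = 0  ✓
0 ≤ 5 ≤ 4 (triangle on l)  ✗
L = 2 + 2 + 5 = 9 (odd)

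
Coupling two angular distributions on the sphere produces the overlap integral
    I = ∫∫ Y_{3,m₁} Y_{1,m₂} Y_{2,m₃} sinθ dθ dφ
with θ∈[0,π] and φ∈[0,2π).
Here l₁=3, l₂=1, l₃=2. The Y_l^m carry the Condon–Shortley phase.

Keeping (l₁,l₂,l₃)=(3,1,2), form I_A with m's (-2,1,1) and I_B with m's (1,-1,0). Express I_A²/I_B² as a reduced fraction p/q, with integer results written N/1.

5/3

Same 3,1,2: normalisation and zero-m 3j drop out of the ratio.
A: Δ: 2! 4! 0! / 7! → 1/105; sum: t=2:+1/12 = 1/12; 3j²(3 1 2; -2 1 1) = Δ·Π!·Σ² = 2/21  (sign -1)
B: Δ: 2! 4! 0! / 7! → 1/105; sum: t=0:+1/8 = 1/8; 3j²(3 1 2; 1 -1 0) = Δ·Π!·Σ² = 2/35  (sign +1)
I_A²/I_B² = (2/21)/(2/35) = 5/3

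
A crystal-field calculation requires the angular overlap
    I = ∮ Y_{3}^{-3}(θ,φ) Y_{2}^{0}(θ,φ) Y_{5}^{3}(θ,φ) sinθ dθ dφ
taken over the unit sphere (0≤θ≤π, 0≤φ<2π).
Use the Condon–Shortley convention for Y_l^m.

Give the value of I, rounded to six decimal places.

-0.126792

Rules hold: Σm=0, L=10 even, 1≤5≤5.
N = 7·5·11 = 385
Δ = 0!·6!·4!/11! = 1/2310
Racah Σ t=0..0: t=0:+1/144 = 1/144
⇒ 3j(3 2 5; 0 0 0)² = 10/231, sgn -1
Racah Σ t=0..0: t=0:+1/2880 = 1/2880
⇒ 3j(3 2 5; -3 0 3)² = 2/165, sgn +1
4πI² = N·(3j₀)²·(3jₘ)² = 20/99
I = -1·√(0.20202/4π) = -0.12679218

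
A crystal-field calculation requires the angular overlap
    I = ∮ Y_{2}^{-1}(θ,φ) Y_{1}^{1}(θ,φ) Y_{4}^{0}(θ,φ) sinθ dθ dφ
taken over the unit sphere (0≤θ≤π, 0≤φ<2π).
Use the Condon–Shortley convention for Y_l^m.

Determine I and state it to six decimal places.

l₃=4 ∉ [1,3] — triangle fails ⇒ I = 0

0.000000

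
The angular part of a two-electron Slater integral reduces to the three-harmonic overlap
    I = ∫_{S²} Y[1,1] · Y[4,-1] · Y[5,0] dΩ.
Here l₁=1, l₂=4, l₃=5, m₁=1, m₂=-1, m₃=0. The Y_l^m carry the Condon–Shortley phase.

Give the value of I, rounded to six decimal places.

0.155288

Checks pass: Σm=0; 10 even; l₃=5∈[3,5].
(2·1+1)(2·4+1)(2·5+1) = 297
Δ: 0! 2! 8! / 11! → 1/495
sum: t=0:+1/576 = 1/576
3j²(1 4 5; 0 0 0) = Δ·Π!·Σ² = 5/99  (sign -1)
sum: t=0:+1/1440 = 1/1440
3j²(1 4 5; 1 -1 0) = Δ·Π!·Σ² = 2/99  (sign -1)
combine: 4πI² = 297·5/99·2/99 = 10/33
take √, sign +1: I = 0.15528807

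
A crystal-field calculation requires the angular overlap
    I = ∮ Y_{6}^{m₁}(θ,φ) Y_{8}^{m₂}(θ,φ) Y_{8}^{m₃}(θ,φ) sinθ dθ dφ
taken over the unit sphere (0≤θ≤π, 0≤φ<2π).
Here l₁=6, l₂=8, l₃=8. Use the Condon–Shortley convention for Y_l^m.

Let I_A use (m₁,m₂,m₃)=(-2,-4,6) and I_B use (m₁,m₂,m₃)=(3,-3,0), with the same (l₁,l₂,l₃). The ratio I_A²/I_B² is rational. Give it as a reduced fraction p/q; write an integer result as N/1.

Same 6,8,8: normalisation and zero-m 3j drop out of the ratio.
A: Δ: 6! 6! 10! / 23! → 1/13742520792; sum: t=2:+1/2786918400 t=3:−1/1567641600 t=4:+1/8360755200 = -1/6270566400; 3j²(6 8 8; -2 -4 6) = Δ·Π!·Σ² = 80/22287  (sign -1)
B: Δ: 6! 6! 10! / 23! → 1/13742520792; sum: t=0:+1/373248000 t=1:−1/99532800 t=2:+1/174182400 t=3:−1/2090188800 = -11/5225472000; 3j²(6 8 8; 3 -3 0) = Δ·Π!·Σ² = 528/96577  (sign -1)
I_A²/I_B² = (80/22287)/(528/96577) = 65/99

65/99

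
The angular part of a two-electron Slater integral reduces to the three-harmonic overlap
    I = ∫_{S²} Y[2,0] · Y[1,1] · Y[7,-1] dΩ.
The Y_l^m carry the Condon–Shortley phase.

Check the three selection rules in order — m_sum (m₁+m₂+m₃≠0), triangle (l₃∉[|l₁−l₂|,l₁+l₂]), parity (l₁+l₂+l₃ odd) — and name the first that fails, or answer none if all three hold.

triangle

m₁+m₂+m₃ = 0 + 1 − 1 = 0  ✓
triangle: |2−1|=1 ≤ l₃=7 ≤ 2+1=3  ✗
parity: l₁+l₂+l₃ = 10 is even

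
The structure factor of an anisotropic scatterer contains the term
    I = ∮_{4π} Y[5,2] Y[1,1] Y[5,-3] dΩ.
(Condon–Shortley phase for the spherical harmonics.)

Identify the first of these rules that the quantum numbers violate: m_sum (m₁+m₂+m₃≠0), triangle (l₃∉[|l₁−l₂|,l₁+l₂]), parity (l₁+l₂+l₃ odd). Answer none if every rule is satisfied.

parity

azimuthal sum: 2 + 1 − 3 = 0  ✓
4 ≤ 5 ≤ 6 (triangle on l)  ✓
L = 5 + 1 + 5 = 11 (odd)  ✗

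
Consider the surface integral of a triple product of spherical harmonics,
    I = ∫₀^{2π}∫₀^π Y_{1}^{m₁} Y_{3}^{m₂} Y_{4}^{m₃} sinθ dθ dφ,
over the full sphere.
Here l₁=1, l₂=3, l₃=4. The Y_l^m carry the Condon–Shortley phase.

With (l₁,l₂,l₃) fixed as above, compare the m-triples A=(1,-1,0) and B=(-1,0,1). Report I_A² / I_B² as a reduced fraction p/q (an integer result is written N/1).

Shared (l₁,l₂,l₃)=(1,3,4): N and (l;000)² cancel in I_A²/I_B².
A: Δ = 0!·2!·6!/9! = 1/252; Racah Σ t=0..0: t=0:+1/96 = 1/96; ⇒ 3j(1 3 4; 1 -1 0)² = 1/42, sgn +1
B: Δ = 0!·2!·6!/9! = 1/252; Racah Σ t=0..0: t=0:+1/72 = 1/72; ⇒ 3j(1 3 4; -1 0 1)² = 5/126, sgn -1
I_A²/I_B² = (1/42)/(5/126) = 3/5

3/5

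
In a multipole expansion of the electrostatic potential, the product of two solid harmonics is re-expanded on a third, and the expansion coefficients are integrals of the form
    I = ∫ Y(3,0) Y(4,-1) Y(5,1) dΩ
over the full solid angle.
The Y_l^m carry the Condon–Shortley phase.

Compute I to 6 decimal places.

Rules hold: Σm=0, L=12 even, 1≤5≤7.
N = 7·9·11 = 693
Δ = 2!·4!·6!/13! = 1/180180
Racah Σ t=0..2: t=0:+1/576 t=1:−1/144 t=2:+1/576 = -1/288
⇒ 3j(3 4 5; 0 0 0)² = 20/1001, sgn +1
Racah Σ t=0..2: t=0:+1/432 t=1:−1/192 t=2:+1/1440 = -19/8640
⇒ 3j(3 4 5; 0 -1 1)² = 361/30030, sgn -1
4πI² = N·(3j₀)²·(3jₘ)² = 2166/13013
I = -1·√(0.166449/4π) = -0.11508947

-0.115089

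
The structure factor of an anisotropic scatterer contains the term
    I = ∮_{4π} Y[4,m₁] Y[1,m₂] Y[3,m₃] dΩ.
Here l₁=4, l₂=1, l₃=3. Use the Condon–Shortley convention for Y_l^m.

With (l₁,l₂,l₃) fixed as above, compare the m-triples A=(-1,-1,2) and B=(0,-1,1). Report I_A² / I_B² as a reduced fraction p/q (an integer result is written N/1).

1/2

Same 4,1,3: normalisation and zero-m 3j drop out of the ratio.
A: Δ: 2! 6! 0! / 9! → 1/252; sum: t=0:+1/240 = 1/240; 3j²(4 1 3; -1 -1 2) = Δ·Π!·Σ² = 1/84  (sign -1)
B: Δ: 2! 6! 0! / 9! → 1/252; sum: t=0:+1/96 = 1/96; 3j²(4 1 3; 0 -1 1) = Δ·Π!·Σ² = 1/42  (sign +1)
I_A²/I_B² = (1/84)/(1/42) = 1/2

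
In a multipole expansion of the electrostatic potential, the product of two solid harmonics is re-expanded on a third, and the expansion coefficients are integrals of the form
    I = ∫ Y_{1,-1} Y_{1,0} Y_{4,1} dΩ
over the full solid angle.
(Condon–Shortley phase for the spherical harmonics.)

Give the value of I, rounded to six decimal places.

0.000000

|1−1|≤4≤1+1 violated ⇒ I = 0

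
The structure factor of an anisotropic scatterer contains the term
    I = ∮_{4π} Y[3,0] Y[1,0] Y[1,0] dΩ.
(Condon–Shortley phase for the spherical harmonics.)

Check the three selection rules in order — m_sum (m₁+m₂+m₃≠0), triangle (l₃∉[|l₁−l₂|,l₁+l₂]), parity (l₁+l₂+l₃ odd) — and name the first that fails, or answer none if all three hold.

triangle

Σmᵢ = 0  ✓
l₃∈[|l₁−l₂|,l₁+l₂]=[2,4], have l₃=1  ✗
Σlᵢ = 5 ⇒ odd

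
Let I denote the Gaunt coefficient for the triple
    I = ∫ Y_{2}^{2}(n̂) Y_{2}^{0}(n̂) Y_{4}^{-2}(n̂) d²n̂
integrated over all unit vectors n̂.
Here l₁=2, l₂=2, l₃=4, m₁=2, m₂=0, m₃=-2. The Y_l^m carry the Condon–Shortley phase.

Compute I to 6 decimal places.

0.156078

m-sum 0 ✓  L=8 even ✓  0≤4≤4 ✓
Π(2lᵢ+1) = 5×5×9 = 225
triangle coeff Δ(2,2,4) = 1/630
Σ_t [0,0]: t=0:+1/16 = 1/16
(3j)²=2/35 [(2 2 4; 0 0 0)], sign=+1
Σ_t [0,0]: t=0:+1/96 = 1/96
(3j)²=1/42 [(2 2 4; 2 0 -2)], sign=+1
⇒ 4πI² = 15/49
I = (+1)√(15/49/(4π)) = 0.15607835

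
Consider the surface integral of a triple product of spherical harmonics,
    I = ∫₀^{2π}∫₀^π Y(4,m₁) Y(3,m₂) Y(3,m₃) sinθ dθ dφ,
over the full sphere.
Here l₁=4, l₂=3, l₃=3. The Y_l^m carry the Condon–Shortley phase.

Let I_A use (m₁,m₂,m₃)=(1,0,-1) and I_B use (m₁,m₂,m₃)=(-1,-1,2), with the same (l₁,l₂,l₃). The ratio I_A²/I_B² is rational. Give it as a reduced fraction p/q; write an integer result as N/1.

15/32

Same 4,3,3: normalisation and zero-m 3j drop out of the ratio.
A: Δ: 4! 4! 2! / 11! → 1/34650; sum: t=1:−1/48 t=2:+1/24 t=3:−1/288 = 5/288; 3j²(4 3 3; 1 0 -1) = Δ·Π!·Σ² = 5/462  (sign +1)
B: Δ: 4! 4! 2! / 11! → 1/34650; sum: t=1:−1/144 t=2:+1/48 = 1/72; 3j²(4 3 3; -1 -1 2) = Δ·Π!·Σ² = 16/693  (sign -1)
I_A²/I_B² = (5/462)/(16/693) = 15/32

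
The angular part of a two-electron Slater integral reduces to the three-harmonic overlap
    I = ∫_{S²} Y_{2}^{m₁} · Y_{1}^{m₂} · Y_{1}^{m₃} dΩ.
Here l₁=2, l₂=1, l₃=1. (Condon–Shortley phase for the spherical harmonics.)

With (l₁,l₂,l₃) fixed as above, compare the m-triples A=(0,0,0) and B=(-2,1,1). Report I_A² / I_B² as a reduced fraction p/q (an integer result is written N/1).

2/3

l's match ⇒ only the (l;m) 3-j factors differ between A and B.
A: triangle coeff Δ(2,1,1) = 1/30; Σ_t [1,1]: t=1:−1/1 = -1/1; (3j)²=2/15 [(2 1 1; 0 0 0)], sign=+1
B: triangle coeff Δ(2,1,1) = 1/30; Σ_t [2,2]: t=2:+1/4 = 1/4; (3j)²=1/5 [(2 1 1; -2 1 1)], sign=+1
I_A²/I_B² = (2/15)/(1/5) = 2/3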